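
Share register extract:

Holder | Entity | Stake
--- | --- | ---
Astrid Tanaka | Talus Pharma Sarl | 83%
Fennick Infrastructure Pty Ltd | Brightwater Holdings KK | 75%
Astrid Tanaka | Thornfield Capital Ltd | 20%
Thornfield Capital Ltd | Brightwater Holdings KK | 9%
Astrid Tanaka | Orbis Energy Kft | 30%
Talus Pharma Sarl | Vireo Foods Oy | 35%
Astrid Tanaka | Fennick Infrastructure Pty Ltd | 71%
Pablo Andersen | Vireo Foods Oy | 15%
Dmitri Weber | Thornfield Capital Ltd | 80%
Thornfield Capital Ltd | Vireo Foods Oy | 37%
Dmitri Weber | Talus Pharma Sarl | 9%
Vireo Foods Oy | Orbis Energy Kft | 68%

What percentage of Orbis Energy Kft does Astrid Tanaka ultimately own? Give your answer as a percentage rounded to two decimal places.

54.79%

Astrid reaches Orbis along 3 paths.
Via Talus → Vireo: 83% × 35% × 68% = 19.754%.
Via Thornfield → Vireo: 20% × 37% × 68% = 5.032%.
Direct stake: 30% = 30%.
Total: 19.754% + 5.032% + 30% = 54.786%.
Rounded: 54.79%.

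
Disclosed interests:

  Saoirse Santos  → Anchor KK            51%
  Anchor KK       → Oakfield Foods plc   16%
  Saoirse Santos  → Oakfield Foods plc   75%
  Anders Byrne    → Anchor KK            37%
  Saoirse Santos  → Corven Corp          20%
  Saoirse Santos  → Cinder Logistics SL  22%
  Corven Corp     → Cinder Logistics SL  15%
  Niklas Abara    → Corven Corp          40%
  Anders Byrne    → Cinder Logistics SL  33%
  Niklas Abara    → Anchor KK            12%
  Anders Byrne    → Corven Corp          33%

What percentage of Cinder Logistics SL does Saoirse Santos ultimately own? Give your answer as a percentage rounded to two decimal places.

Saoirse reaches Cinder along 2 paths.
Via Corven: 20% × 15% = 3%.
Direct stake: 22% = 22%.
Total: 3% + 22% = 25%.
Rounded: 25.00%.

25.00%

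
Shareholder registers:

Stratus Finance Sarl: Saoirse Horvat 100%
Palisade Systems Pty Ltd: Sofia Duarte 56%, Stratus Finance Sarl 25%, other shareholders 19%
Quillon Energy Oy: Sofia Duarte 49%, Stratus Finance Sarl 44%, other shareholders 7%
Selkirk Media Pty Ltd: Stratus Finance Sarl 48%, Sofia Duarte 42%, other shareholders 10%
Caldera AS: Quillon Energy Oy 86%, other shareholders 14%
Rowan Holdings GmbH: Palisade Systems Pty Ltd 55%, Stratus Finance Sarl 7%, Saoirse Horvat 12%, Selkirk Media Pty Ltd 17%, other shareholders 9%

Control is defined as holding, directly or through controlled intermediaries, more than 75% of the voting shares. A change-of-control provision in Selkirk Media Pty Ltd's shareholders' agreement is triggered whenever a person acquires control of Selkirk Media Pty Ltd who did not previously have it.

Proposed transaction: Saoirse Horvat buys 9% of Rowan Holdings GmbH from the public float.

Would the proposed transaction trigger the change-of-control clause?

The purchase changes only Saoirse's holdings, so Saoirse is the only person who could newly come to control Selkirk.
Saoirse holds 100% of Stratus, so Saoirse controls Stratus.
In Selkirk, Saoirse's side holds only 48%, not > 75%.
So before the transaction, Saoirse does not control Selkirk.
After the purchase, Saoirse's direct stake in Rowan rises to 12% + 9% = 21%.
Saoirse's side now holds 7% + 21% = 28% of Rowan, not > 75%, so Saoirse still does not control Rowan.
After the transaction, Saoirse's side holds 48% of Selkirk, not > 75%, so Saoirse still does not control Selkirk.
No new person acquires control, so the clause is not triggered.

No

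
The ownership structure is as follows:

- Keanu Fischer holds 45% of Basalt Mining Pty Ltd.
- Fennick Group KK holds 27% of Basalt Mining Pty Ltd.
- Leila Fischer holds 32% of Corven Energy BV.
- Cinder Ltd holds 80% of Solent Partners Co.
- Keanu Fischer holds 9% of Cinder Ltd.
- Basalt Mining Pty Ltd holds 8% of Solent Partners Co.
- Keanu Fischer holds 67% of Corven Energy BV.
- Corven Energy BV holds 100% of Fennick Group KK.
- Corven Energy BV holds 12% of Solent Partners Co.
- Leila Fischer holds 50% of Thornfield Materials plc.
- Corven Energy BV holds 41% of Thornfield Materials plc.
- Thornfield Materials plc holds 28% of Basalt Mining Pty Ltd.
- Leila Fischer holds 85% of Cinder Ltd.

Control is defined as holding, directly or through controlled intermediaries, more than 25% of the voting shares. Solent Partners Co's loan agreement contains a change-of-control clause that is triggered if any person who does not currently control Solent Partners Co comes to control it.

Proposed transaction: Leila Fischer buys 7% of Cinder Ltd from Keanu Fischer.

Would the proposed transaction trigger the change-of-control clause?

The purchase adds only to Leila's holdings (Keanu's stake shrinks), so Leila is the only person who could newly come to control Solent.
Leila holds 85% of Cinder, so Leila controls Cinder.
Leila holds 32% of Corven, so Leila controls Corven.
Corven holds 100% of Fennick, so Leila controls Fennick.
Corven and Leila together hold 41% + 50% = 91% of Thornfield, so Leila controls Thornfield.
Fennick and Thornfield together hold 27% + 28% = 55% of Basalt, so Leila controls Basalt.
Cinder and Corven and Basalt together hold 80% + 12% + 8% = 100% of Solent, so Leila controls Solent.
So Leila already controls Solent before the transaction.
After the purchase, Leila's direct stake in Cinder rises to 85% + 7% = 92%, and Keanu's stake falls to 2%.
Leila controlled Solent already, so this is not a new person acquiring control; every other person's position is unchanged or reduced.
No new person acquires control, so the clause is not triggered.

No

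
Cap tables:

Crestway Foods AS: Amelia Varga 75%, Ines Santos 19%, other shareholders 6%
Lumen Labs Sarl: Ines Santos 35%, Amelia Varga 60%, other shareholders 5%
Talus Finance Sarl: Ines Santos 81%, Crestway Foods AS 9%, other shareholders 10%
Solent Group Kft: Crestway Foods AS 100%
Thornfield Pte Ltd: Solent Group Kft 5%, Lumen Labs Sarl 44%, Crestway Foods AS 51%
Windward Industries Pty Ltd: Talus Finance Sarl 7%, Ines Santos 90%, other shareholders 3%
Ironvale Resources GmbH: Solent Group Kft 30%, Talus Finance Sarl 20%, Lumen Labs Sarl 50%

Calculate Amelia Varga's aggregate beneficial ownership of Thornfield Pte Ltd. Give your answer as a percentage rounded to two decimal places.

68.40%

Amelia reaches Thornfield along 3 paths.
Via Crestway → Solent: 75% × 100% × 5% = 3.75%.
Via Lumen: 60% × 44% = 26.4%.
Via Crestway: 75% × 51% = 38.25%.
Total: 3.75% + 26.4% + 38.25% = 68.4%.
Rounded: 68.40%.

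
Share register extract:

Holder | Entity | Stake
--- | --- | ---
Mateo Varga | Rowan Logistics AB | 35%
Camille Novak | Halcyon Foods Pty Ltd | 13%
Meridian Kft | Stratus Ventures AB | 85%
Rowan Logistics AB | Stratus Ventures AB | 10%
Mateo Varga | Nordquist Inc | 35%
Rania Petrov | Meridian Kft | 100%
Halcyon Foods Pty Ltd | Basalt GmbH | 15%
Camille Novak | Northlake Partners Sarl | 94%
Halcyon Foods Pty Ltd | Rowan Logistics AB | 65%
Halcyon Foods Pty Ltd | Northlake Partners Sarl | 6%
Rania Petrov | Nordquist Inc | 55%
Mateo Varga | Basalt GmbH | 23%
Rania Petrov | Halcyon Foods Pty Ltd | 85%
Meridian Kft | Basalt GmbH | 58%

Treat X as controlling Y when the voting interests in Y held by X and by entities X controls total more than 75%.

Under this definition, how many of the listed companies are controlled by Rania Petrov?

Rania holds 85% of Halcyon, so Rania controls Halcyon.
Rania holds 100% of Meridian, so Rania controls Meridian.
Meridian holds 85% of Stratus, so Rania controls Stratus.
No other company's threshold is met.
Rania controls 3 companies.

3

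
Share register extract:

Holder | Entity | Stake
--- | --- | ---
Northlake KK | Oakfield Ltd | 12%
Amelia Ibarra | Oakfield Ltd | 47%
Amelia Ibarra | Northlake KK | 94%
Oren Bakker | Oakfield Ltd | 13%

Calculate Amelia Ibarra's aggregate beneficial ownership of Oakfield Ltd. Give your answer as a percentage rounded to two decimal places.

Amelia reaches Oakfield along 2 paths.
Direct stake: 47% = 47%.
Via Northlake: 94% × 12% = 11.28%.
Total: 47% + 11.28% = 58.28%.

58.28%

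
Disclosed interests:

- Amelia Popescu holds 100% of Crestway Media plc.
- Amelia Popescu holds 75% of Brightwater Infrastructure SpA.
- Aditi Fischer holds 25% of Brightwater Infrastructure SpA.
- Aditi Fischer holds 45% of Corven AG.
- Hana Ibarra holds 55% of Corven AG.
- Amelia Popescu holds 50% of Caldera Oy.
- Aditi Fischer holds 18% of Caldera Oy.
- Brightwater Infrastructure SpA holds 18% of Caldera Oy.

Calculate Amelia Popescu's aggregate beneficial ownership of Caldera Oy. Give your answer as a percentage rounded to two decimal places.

Amelia reaches Caldera along 2 paths.
Direct stake: 50% = 50%.
Via Brightwater: 75% × 18% = 13.5%.
Total: 50% + 13.5% = 63.5%.
Rounded: 63.50%.

63.50%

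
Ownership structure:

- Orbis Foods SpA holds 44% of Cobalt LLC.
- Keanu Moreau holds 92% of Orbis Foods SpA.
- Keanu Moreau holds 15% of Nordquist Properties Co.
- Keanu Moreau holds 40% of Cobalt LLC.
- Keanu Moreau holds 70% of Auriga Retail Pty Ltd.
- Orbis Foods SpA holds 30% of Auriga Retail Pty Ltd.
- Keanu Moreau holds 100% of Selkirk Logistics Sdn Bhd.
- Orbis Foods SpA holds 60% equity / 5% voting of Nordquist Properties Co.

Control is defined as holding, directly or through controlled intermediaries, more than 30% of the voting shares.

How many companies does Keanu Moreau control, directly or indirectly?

4

Keanu holds 92% of Orbis, so Keanu controls Orbis.
Keanu and Orbis together hold 40% + 44% = 84% of Cobalt, so Keanu controls Cobalt.
Orbis and Keanu together hold 30% + 70% = 100% of Auriga, so Keanu controls Auriga.
Keanu holds 100% of Selkirk, so Keanu controls Selkirk.
No other company's threshold is met.
Keanu controls 4 companies.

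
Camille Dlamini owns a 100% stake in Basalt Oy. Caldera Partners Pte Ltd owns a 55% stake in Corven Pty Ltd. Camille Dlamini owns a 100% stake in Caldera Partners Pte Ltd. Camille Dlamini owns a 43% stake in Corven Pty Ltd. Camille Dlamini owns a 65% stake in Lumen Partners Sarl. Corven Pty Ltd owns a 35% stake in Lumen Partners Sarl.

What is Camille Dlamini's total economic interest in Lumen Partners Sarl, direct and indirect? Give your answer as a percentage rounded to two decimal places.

Camille reaches Lumen along 3 paths.
Via Caldera → Corven: 100% × 55% × 35% = 19.25%.
Via Corven: 43% × 35% = 15.05%.
Direct stake: 65% = 65%.
Total: 19.25% + 15.05% + 65% = 99.3%.
Rounded: 99.30%.

99.30%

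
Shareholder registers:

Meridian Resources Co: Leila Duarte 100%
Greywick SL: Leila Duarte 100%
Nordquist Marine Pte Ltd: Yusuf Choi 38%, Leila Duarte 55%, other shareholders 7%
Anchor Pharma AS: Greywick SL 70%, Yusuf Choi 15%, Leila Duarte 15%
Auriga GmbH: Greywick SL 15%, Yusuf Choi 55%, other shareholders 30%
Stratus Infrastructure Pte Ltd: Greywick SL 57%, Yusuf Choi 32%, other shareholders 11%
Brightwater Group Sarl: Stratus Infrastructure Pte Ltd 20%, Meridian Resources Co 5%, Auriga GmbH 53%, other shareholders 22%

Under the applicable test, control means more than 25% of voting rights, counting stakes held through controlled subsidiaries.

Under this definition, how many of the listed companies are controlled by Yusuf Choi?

Yusuf holds 38% of Nordquist, so Yusuf controls Nordquist.
Yusuf holds 55% of Auriga, so Yusuf controls Auriga.
Yusuf holds 32% of Stratus, so Yusuf controls Stratus.
Stratus and Auriga together hold 20% + 53% = 73% of Brightwater, so Yusuf controls Brightwater.
No other company's threshold is met.
Yusuf controls 4 companies.

4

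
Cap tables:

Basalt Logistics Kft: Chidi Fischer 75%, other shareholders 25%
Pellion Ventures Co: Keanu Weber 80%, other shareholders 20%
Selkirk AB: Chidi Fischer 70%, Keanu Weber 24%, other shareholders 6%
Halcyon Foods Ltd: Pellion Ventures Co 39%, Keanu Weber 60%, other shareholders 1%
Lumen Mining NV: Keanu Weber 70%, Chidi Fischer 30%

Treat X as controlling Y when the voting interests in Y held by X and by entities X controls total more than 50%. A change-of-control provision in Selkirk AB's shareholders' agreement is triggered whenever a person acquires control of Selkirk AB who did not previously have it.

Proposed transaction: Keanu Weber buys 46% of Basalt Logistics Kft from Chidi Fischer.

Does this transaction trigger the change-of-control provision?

The purchase adds only to Keanu's holdings (Chidi's stake shrinks), so Keanu is the only person who could newly come to control Selkirk.
Keanu holds 80% of Pellion, so Keanu controls Pellion.
Pellion and Keanu together hold 39% + 60% = 99% of Halcyon, so Keanu controls Halcyon.
Keanu holds 70% of Lumen, so Keanu controls Lumen.
In Selkirk, Keanu's side holds only 24%, not > 50%.
So before the transaction, Keanu does not control Selkirk.
After the purchase, Keanu holds 46% of Basalt directly, and Chidi's stake falls to 29%.
Keanu's side now holds 46% of Basalt, not > 50%, so Keanu still does not control Basalt.
After the transaction, Keanu's side holds 24% of Selkirk, not > 50%, so Keanu still does not control Selkirk.
No new person acquires control, so the clause is not triggered.

No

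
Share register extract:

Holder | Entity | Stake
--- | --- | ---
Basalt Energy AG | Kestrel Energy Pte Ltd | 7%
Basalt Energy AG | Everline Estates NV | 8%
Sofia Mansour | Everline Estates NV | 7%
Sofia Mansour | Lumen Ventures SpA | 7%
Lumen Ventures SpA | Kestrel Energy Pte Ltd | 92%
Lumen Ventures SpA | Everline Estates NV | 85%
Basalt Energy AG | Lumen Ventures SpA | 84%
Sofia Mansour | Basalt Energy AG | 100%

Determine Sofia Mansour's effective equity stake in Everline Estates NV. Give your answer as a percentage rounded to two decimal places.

Sofia reaches Everline along 4 paths.
Direct stake: 7% = 7%.
Via Basalt: 100% × 8% = 8%.
Via Lumen: 7% × 85% = 5.95%.
Via Basalt → Lumen: 100% × 84% × 85% = 71.4%.
Total: 7% + 8% + 5.95% + 71.4% = 92.35%.

92.35%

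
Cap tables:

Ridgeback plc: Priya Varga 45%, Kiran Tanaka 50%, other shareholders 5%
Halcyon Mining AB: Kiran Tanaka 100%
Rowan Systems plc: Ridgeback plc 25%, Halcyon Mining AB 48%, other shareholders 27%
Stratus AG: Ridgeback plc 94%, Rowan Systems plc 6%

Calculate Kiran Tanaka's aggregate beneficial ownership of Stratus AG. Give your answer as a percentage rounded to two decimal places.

50.63%

Kiran reaches Stratus along 3 paths.
Via Ridgeback: 50% × 94% = 47%.
Via Ridgeback → Rowan: 50% × 25% × 6% = 0.75%.
Via Halcyon → Rowan: 100% × 48% × 6% = 2.88%.
Total: 47% + 0.75% + 2.88% = 50.63%.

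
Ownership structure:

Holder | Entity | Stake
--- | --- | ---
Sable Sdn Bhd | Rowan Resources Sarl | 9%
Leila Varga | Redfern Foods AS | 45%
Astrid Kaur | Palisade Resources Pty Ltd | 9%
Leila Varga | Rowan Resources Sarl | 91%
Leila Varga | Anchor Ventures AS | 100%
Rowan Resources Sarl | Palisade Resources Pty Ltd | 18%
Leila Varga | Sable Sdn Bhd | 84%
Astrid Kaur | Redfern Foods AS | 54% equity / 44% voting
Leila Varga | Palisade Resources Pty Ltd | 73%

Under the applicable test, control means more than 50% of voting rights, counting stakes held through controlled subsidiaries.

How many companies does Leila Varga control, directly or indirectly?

Leila holds 84% of Sable, so Leila controls Sable.
Leila holds 100% of Anchor, so Leila controls Anchor.
Leila and Sable together hold 91% + 9% = 100% of Rowan, so Leila controls Rowan.
Leila and Rowan together hold 73% + 18% = 91% of Palisade, so Leila controls Palisade.
No other company's threshold is met.
Leila controls 4 companies.

4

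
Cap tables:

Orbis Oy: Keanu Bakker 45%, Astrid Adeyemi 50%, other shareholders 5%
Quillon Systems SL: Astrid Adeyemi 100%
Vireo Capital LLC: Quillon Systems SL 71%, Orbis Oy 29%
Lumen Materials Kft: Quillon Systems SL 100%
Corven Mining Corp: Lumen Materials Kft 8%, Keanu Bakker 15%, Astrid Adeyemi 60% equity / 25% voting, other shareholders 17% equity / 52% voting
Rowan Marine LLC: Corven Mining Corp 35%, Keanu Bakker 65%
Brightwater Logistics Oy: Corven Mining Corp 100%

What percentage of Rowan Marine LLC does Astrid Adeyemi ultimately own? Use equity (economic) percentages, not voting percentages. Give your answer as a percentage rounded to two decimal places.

23.80%

Astrid reaches Rowan along 2 paths.
Via Quillon → Lumen → Corven: 100% × 100% × 8% × 35% = 2.8%.
Via Corven: 60% × 35% = 21%.
Total: 2.8% + 21% = 23.8%.
Rounded: 23.80%.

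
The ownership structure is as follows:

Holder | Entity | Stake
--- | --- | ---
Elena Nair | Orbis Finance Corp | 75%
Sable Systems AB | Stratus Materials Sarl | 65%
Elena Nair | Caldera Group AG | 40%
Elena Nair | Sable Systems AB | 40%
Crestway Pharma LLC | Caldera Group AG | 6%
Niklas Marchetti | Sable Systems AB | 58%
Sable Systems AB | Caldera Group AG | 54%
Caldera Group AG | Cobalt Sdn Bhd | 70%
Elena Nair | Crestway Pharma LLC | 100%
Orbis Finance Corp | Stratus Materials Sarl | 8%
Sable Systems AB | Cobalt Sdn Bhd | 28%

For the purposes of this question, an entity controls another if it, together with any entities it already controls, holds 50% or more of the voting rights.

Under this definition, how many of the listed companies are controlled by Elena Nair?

2

Elena holds 100% of Crestway, so Elena controls Crestway.
Elena holds 75% of Orbis, so Elena controls Orbis.
No other company's threshold is met.
Elena controls 2 companies.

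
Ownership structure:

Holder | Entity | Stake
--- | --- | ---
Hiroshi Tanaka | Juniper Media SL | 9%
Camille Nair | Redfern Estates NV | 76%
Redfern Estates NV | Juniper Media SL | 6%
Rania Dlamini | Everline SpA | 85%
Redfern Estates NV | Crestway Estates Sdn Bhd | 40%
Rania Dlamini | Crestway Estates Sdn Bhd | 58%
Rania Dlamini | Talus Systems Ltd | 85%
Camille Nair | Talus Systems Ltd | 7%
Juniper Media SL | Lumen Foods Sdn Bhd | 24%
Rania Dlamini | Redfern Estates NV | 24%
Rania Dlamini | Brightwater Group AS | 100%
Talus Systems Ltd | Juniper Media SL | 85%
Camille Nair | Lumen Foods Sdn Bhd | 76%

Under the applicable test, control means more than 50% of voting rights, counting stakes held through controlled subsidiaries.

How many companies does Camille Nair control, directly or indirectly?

2

Camille holds 76% of Redfern, so Camille controls Redfern.
Camille holds 76% of Lumen, so Camille controls Lumen.
No other company's threshold is met.
Camille controls 2 companies.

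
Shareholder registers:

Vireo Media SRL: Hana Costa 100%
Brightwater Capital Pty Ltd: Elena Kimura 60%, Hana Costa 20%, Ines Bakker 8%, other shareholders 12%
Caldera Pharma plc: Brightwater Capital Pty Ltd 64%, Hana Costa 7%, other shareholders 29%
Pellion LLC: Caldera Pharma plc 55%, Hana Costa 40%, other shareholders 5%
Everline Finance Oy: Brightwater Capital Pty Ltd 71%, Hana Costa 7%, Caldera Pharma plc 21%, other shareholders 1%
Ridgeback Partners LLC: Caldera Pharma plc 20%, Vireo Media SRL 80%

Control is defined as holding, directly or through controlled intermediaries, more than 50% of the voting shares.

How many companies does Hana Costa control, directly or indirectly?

Hana holds 100% of Vireo, so Hana controls Vireo.
Vireo holds 80% of Ridgeback, so Hana controls Ridgeback.
No other company's threshold is met.
Hana controls 2 companies.

2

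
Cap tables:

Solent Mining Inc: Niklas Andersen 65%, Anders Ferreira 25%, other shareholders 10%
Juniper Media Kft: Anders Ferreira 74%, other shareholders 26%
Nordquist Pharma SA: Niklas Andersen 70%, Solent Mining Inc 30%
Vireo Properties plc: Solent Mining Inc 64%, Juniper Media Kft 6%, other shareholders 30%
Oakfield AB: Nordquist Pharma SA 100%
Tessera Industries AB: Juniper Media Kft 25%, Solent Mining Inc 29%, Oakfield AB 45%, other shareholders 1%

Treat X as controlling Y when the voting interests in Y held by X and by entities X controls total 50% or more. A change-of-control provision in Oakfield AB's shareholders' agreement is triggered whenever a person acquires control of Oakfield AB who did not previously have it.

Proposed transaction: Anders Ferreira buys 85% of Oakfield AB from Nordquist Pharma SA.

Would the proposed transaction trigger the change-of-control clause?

The purchase adds only to Anders's holdings (Nordquist's stake shrinks), so Anders is the only person who could newly come to control Oakfield.
Anders holds 74% of Juniper, so Anders controls Juniper.
Neither Anders nor any entity Anders controls holds any voting interest in Oakfield.
So before the transaction, Anders does not control Oakfield.
After the purchase, Anders holds 85% of Oakfield directly, and Nordquist's stake falls to 15%.
Anders holds 85% of Oakfield, so Anders controls Oakfield.
Anders did not control Oakfield before and does after, so the clause is triggered.

Yes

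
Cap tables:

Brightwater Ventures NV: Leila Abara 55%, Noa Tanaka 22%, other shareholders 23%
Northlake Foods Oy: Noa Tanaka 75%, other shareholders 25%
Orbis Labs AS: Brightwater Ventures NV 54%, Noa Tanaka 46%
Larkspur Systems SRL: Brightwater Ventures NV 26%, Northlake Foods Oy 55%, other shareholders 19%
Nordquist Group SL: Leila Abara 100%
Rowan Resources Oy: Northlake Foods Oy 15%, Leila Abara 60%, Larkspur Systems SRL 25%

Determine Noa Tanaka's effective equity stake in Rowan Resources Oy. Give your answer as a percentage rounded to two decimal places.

22.99%

Noa reaches Rowan along 3 paths.
Via Northlake: 75% × 15% = 11.25%.
Via Brightwater → Larkspur: 22% × 26% × 25% = 1.43%.
Via Northlake → Larkspur: 75% × 55% × 25% = 10.3125%.
Total: 11.25% + 1.43% + 10.3125% = 22.9925%.
Rounded: 22.99%.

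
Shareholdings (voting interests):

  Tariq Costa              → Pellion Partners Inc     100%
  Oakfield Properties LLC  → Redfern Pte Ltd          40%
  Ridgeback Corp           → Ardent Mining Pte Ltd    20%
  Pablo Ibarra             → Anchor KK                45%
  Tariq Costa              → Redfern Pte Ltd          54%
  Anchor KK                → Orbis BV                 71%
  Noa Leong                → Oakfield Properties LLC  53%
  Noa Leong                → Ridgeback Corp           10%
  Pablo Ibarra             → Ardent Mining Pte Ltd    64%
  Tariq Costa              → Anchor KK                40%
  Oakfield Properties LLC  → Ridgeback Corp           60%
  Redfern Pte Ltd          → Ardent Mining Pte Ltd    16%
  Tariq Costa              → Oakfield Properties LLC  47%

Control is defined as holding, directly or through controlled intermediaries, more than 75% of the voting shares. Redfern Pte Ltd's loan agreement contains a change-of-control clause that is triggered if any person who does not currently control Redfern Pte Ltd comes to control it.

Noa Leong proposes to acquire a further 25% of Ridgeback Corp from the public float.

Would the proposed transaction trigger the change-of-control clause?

The purchase changes only Noa's holdings, so Noa is the only person who could newly come to control Redfern.
Noa's largest direct stake is 53% in Oakfield, which does not meet the threshold, so Noa controls no company.
Neither Noa nor any entity Noa controls holds any voting interest in Redfern.
So before the transaction, Noa does not control Redfern.
After the purchase, Noa's direct stake in Ridgeback rises to 10% + 25% = 35%.
Noa's side now holds 35% of Ridgeback, not > 75%, so Noa still does not control Ridgeback.
After the transaction, neither Noa nor any entity Noa controls holds a voting interest in Redfern, so Noa still does not control it.
No new person acquires control, so the clause is not triggered.

No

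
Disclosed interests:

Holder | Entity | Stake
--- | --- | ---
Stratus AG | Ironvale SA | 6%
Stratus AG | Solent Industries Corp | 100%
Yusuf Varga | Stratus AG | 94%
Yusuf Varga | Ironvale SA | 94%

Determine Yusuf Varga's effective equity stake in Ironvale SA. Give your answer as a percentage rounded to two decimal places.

99.64%

Yusuf reaches Ironvale along 2 paths.
Direct stake: 94% = 94%.
Via Stratus: 94% × 6% = 5.64%.
Total: 94% + 5.64% = 99.64%.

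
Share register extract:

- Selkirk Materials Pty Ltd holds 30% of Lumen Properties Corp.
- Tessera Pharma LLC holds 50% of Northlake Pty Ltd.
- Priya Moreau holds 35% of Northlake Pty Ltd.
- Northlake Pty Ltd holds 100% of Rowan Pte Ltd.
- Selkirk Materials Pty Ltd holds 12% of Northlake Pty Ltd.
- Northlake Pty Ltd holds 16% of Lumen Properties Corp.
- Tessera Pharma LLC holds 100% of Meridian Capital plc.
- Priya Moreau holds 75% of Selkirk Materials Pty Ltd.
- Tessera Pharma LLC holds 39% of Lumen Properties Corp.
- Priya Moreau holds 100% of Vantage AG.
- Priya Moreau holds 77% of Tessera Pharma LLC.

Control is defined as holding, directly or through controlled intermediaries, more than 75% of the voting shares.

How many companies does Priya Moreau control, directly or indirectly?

Priya holds 77% of Tessera, so Priya controls Tessera.
Priya and Tessera together hold 35% + 50% = 85% of Northlake, so Priya controls Northlake.
Tessera holds 100% of Meridian, so Priya controls Meridian.
Northlake holds 100% of Rowan, so Priya controls Rowan.
Priya holds 100% of Vantage, so Priya controls Vantage.
No other company's threshold is met.
Priya controls 5 companies.

5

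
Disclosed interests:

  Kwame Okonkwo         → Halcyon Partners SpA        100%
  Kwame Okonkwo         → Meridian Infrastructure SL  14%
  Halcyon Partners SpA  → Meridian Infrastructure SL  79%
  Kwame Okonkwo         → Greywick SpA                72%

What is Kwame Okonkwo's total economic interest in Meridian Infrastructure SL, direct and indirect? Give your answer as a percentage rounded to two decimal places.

93.00%

Kwame reaches Meridian along 2 paths.
Via Halcyon: 100% × 79% = 79%.
Direct stake: 14% = 14%.
Total: 79% + 14% = 93%.
Rounded: 93.00%.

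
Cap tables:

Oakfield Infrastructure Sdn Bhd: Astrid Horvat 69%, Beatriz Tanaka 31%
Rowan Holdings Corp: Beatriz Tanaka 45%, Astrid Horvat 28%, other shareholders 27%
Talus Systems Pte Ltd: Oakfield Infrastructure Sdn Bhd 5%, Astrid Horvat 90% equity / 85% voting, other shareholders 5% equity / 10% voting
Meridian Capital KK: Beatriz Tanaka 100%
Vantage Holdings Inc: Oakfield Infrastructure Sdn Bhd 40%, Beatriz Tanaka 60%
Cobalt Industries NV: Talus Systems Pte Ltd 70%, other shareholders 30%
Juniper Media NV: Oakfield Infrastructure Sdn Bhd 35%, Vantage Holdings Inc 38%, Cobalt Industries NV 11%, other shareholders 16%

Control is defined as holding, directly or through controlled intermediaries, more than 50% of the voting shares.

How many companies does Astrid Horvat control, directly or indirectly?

Astrid holds 69% of Oakfield, so Astrid controls Oakfield.
Oakfield and Astrid together hold 5% + 85% = 90% of Talus, so Astrid controls Talus.
Talus holds 70% of Cobalt, so Astrid controls Cobalt.
No other company's threshold is met.
Astrid controls 3 companies.

3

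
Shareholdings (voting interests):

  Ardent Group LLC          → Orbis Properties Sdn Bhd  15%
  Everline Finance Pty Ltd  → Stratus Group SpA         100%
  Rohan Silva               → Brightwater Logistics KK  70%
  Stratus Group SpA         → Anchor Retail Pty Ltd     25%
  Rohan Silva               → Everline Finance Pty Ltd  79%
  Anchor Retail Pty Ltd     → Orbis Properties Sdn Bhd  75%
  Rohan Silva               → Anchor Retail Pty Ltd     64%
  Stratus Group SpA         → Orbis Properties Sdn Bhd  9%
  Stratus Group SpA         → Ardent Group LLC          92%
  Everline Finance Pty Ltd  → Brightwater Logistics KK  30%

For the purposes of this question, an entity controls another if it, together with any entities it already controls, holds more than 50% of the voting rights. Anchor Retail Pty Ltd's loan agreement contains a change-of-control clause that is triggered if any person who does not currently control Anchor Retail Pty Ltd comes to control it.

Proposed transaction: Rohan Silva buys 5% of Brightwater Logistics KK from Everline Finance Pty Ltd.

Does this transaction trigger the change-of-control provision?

No

The purchase adds only to Rohan's holdings (Everline's stake shrinks), so Rohan is the only person who could newly come to control Anchor.
Rohan holds 79% of Everline, so Rohan controls Everline.
Everline holds 100% of Stratus, so Rohan controls Stratus.
Rohan and Stratus together hold 64% + 25% = 89% of Anchor, so Rohan controls Anchor.
So Rohan already controls Anchor before the transaction.
After the purchase, Rohan's direct stake in Brightwater rises to 70% + 5% = 75%, and Everline's stake falls to 25%.
Rohan controlled Anchor already, so this is not a new person acquiring control; every other person's position is unchanged or reduced.
No new person acquires control, so the clause is not triggered.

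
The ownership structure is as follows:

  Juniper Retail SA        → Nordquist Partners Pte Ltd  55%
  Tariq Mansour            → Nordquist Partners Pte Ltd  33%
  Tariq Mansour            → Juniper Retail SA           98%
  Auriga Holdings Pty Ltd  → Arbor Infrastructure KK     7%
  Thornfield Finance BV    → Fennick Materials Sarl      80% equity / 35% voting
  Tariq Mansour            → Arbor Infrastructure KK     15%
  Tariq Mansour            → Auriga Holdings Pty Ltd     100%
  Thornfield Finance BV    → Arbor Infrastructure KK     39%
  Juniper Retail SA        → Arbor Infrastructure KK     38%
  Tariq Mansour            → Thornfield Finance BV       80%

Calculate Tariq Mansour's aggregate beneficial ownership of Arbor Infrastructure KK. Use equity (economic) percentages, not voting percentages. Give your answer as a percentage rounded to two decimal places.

90.44%

Tariq reaches Arbor along 4 paths.
Direct stake: 15% = 15%.
Via Thornfield: 80% × 39% = 31.2%.
Via Juniper: 98% × 38% = 37.24%.
Via Auriga: 100% × 7% = 7%.
Total: 15% + 31.2% + 37.24% + 7% = 90.44%.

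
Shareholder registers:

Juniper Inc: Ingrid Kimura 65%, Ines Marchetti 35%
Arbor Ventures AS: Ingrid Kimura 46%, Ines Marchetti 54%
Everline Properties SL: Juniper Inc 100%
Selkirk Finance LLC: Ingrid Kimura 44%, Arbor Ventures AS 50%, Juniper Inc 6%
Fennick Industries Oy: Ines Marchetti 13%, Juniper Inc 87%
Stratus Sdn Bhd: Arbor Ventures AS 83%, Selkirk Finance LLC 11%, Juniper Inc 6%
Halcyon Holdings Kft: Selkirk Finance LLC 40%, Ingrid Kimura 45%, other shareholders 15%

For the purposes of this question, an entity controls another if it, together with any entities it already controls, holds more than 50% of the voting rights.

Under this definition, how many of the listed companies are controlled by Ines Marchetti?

Ines holds 54% of Arbor, so Ines controls Arbor.
Arbor holds 83% of Stratus, so Ines controls Stratus.
No other company's threshold is met.
Ines controls 2 companies.

2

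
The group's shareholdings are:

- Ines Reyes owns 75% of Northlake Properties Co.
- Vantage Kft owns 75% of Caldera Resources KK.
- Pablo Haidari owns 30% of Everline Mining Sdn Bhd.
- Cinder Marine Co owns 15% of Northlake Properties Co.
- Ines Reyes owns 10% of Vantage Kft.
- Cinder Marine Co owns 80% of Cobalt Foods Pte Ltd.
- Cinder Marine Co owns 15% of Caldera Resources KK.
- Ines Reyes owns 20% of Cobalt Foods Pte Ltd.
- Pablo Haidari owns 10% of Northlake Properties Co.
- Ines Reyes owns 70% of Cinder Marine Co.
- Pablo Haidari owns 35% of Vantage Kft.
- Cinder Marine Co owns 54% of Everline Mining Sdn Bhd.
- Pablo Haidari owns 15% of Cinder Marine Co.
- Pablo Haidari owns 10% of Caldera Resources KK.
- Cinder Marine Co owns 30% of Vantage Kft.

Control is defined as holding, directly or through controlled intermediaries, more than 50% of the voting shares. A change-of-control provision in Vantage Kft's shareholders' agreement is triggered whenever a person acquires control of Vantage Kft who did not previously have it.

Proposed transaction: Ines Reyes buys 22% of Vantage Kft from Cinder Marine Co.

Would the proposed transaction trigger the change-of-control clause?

No

The purchase adds only to Ines's holdings (Cinder's stake shrinks), so Ines is the only person who could newly come to control Vantage.
Ines holds 70% of Cinder, so Ines controls Cinder.
Cinder holds 54% of Everline, so Ines controls Everline.
Cinder and Ines together hold 80% + 20% = 100% of Cobalt, so Ines controls Cobalt.
Cinder and Ines together hold 15% + 75% = 90% of Northlake, so Ines controls Northlake.
In Vantage, Ines's side holds only 30% + 10% = 40%, not > 50%.
So before the transaction, Ines does not control Vantage.
After the purchase, Ines's direct stake in Vantage rises to 10% + 22% = 32%, and Cinder's stake falls to 8%.
After the transaction, Ines's side holds 8% + 32% = 40% of Vantage, not > 50%, so Ines still does not control Vantage.
No new person acquires control, so the clause is not triggered.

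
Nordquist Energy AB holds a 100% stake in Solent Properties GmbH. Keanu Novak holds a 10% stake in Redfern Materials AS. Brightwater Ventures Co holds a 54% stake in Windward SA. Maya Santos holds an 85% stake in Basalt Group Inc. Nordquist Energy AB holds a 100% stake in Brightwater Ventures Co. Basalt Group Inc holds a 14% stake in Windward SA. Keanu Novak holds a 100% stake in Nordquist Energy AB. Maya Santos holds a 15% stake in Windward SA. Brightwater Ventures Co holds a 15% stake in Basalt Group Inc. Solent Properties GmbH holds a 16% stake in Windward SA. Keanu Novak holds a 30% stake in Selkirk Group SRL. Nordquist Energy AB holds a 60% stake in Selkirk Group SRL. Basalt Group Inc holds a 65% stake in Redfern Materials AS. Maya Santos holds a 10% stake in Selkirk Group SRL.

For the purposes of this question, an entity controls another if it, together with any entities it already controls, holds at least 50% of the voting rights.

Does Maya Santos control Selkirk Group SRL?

Maya holds 85% of Basalt, so Maya controls Basalt.
Basalt holds 65% of Redfern, so Maya controls Redfern.
In Selkirk, Maya's side holds only 10%, not ≥ 50%.
So Maya does not control Selkirk.

No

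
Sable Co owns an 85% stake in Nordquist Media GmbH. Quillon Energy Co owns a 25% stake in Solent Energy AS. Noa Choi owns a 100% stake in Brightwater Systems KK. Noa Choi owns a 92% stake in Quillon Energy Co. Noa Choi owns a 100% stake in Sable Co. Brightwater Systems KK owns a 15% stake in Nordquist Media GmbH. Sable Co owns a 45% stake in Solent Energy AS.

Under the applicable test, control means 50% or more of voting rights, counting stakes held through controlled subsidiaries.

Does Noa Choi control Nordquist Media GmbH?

Noa holds 100% of Sable, so Noa controls Sable.
Noa holds 100% of Brightwater, so Noa controls Brightwater.
Sable and Brightwater together hold 85% + 15% = 100% of Nordquist, so Noa controls Nordquist.

Yes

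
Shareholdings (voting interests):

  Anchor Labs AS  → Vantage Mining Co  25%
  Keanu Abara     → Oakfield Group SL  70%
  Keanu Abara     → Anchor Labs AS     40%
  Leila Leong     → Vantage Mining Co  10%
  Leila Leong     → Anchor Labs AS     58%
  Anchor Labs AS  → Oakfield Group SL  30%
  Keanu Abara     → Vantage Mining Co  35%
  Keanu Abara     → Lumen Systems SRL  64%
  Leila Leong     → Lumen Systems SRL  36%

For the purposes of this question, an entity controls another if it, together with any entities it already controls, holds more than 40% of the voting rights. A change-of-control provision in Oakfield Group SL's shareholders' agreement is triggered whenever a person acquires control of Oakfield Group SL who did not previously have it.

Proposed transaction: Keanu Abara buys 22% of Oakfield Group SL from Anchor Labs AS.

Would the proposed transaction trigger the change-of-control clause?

No

The purchase adds only to Keanu's holdings (Anchor's stake shrinks), so Keanu is the only person who could newly come to control Oakfield.
Keanu holds 70% of Oakfield, so Keanu controls Oakfield.
So Keanu already controls Oakfield before the transaction.
After the purchase, Keanu's direct stake in Oakfield rises to 70% + 22% = 92%, and Anchor's stake falls to 8%.
Keanu controlled Oakfield already, so this is not a new person acquiring control; every other person's position is unchanged or reduced.
No new person acquires control, so the clause is not triggered.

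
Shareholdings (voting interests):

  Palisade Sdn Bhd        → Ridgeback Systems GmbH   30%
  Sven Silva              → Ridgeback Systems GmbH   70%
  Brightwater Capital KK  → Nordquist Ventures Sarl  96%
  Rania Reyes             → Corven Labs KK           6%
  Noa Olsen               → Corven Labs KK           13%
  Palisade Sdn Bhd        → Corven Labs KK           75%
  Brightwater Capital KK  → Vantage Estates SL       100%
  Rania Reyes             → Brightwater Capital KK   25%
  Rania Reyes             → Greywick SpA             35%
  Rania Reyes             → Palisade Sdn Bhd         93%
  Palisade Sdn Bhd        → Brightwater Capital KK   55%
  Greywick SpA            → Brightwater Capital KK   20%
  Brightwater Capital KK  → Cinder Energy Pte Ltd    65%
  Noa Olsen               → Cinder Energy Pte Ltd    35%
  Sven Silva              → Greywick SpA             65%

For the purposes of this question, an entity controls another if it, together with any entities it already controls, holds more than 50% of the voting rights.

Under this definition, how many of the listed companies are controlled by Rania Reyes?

6

Rania holds 93% of Palisade, so Rania controls Palisade.
Rania and Palisade together hold 25% + 55% = 80% of Brightwater, so Rania controls Brightwater.
Palisade and Rania together hold 75% + 6% = 81% of Corven, so Rania controls Corven.
Brightwater holds 100% of Vantage, so Rania controls Vantage.
Brightwater holds 96% of Nordquist, so Rania controls Nordquist.
Brightwater holds 65% of Cinder, so Rania controls Cinder.
No other company's threshold is met.
Rania controls 6 companies.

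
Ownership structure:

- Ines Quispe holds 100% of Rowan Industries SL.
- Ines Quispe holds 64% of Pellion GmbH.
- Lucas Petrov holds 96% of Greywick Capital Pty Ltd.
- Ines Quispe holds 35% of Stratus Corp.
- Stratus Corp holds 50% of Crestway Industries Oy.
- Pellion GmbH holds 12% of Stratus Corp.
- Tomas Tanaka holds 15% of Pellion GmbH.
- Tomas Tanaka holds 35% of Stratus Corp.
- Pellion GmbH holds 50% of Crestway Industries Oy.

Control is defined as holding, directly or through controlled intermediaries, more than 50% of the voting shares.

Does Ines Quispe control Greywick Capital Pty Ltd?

No

Ines holds 64% of Pellion, so Ines controls Pellion.
Ines holds 100% of Rowan, so Ines controls Rowan.
Neither Ines nor any entity Ines controls holds any voting interest in Greywick.
So Ines does not control Greywick.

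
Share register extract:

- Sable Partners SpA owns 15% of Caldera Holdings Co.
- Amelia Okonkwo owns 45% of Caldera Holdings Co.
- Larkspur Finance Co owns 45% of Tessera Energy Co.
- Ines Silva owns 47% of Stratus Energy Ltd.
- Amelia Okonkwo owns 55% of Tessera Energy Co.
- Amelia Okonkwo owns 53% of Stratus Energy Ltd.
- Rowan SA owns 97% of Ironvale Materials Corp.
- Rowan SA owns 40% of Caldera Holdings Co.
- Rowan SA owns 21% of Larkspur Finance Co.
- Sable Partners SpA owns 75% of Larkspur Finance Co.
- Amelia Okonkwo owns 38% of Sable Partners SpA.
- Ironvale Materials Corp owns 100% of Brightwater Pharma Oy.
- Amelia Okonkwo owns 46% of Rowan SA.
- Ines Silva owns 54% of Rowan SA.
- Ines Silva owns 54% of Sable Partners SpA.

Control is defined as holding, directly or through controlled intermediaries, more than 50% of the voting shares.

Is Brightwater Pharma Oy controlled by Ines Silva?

Ines holds 54% of Rowan, so Ines controls Rowan.
Rowan holds 97% of Ironvale, so Ines controls Ironvale.
Ironvale holds 100% of Brightwater, so Ines controls Brightwater.

Yes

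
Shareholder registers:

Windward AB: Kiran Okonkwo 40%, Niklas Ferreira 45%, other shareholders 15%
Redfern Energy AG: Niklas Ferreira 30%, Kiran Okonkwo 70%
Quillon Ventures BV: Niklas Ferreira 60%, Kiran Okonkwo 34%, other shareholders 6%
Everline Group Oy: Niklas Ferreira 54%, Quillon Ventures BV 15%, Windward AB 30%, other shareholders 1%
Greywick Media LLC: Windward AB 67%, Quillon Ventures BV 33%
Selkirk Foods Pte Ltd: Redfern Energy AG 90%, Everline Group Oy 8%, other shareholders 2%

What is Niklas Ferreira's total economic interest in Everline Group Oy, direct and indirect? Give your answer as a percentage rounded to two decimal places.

76.50%

Niklas reaches Everline along 3 paths.
Direct stake: 54% = 54%.
Via Quillon: 60% × 15% = 9%.
Via Windward: 45% × 30% = 13.5%.
Total: 54% + 9% + 13.5% = 76.5%.
Rounded: 76.50%.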